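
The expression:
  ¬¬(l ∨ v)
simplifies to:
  l ∨ v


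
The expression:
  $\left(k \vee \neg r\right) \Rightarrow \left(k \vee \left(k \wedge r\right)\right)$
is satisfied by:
  {r: True, k: True}
  {r: True, k: False}
  {k: True, r: False}


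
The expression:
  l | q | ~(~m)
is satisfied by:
  {m: True, q: True, l: True}
  {m: True, q: True, l: False}
  {m: True, l: True, q: False}
  {m: True, l: False, q: False}
  {q: True, l: True, m: False}
  {q: True, l: False, m: False}
  {l: True, q: False, m: False}


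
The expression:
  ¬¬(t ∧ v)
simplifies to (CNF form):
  t ∧ v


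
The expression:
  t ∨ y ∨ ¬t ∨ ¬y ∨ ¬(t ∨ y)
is always true.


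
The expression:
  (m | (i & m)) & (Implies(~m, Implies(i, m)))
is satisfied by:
  {m: True}


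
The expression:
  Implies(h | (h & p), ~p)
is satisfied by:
  {p: False, h: False}
  {h: True, p: False}
  {p: True, h: False}


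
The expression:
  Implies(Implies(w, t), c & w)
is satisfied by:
  {c: True, w: True, t: False}
  {w: True, t: False, c: False}
  {c: True, t: True, w: True}


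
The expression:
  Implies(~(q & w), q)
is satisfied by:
  {q: True}


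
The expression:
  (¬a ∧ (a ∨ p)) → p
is always true.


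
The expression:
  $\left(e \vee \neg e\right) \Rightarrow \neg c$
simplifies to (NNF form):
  $\neg c$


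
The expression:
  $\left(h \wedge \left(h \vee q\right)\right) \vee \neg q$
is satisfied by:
  {h: True, q: False}
  {q: False, h: False}
  {q: True, h: True}


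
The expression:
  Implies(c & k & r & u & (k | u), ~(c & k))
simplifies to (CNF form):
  ~c | ~k | ~r | ~u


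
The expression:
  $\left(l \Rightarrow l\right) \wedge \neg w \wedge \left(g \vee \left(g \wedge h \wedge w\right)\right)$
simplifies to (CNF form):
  $g \wedge \neg w$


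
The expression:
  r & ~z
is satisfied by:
  {r: True, z: False}


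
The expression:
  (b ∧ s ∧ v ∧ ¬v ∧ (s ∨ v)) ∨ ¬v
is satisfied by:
  {v: False}


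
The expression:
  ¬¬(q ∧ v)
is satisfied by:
  {q: True, v: True}


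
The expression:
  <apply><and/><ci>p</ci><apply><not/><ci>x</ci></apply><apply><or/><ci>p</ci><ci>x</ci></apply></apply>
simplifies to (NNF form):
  <apply><and/><ci>p</ci><apply><not/><ci>x</ci></apply></apply>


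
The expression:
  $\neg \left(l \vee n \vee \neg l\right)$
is never true.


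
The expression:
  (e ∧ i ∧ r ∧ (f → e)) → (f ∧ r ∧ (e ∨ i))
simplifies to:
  f ∨ ¬e ∨ ¬i ∨ ¬r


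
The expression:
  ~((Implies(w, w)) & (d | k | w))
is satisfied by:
  {d: False, w: False, k: False}


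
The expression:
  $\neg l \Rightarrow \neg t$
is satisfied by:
  {l: True, t: False}
  {t: False, l: False}
  {t: True, l: True}


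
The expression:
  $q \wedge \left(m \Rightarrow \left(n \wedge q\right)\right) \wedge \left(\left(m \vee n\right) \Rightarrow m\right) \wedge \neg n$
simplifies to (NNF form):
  $q \wedge \neg m \wedge \neg n$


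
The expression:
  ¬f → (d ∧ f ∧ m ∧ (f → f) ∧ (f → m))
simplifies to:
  f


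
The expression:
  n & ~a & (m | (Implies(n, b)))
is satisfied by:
  {n: True, b: True, m: True, a: False}
  {n: True, b: True, m: False, a: False}
  {n: True, m: True, b: False, a: False}


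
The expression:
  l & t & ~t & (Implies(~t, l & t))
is never true.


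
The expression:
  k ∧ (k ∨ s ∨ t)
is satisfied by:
  {k: True}


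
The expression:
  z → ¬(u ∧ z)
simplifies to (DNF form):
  ¬u ∨ ¬z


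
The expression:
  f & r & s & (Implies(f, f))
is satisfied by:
  {r: True, s: True, f: True}


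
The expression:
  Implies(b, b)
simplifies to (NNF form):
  True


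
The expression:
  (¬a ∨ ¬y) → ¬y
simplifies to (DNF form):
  a ∨ ¬y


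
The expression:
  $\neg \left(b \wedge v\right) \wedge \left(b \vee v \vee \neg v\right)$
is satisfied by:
  {v: False, b: False}
  {b: True, v: False}
  {v: True, b: False}


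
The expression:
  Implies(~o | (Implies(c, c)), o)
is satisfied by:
  {o: True}


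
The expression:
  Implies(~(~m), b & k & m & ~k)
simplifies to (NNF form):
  ~m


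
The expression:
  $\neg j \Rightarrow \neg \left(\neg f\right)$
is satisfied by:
  {f: True, j: True}
  {f: True, j: False}
  {j: True, f: False}


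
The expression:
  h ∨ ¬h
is always true.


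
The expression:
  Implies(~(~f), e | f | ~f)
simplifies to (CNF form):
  True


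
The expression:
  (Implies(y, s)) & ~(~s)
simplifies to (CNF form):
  s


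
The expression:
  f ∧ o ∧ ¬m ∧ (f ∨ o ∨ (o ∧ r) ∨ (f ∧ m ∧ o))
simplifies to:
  f ∧ o ∧ ¬m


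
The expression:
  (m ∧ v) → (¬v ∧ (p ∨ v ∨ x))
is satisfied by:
  {m: False, v: False}
  {v: True, m: False}
  {m: True, v: False}


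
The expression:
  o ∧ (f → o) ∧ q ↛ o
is never true.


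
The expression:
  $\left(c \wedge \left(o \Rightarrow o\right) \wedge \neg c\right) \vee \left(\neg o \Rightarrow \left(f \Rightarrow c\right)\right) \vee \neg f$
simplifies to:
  $c \vee o \vee \neg f$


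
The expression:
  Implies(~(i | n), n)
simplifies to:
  i | n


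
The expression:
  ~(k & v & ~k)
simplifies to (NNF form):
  True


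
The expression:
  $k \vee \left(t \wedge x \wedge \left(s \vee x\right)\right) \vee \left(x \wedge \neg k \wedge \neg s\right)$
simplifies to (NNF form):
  $k \vee \left(t \wedge x\right) \vee \left(x \wedge \neg s\right)$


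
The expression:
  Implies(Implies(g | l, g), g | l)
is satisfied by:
  {l: True, g: True}
  {l: True, g: False}
  {g: True, l: False}


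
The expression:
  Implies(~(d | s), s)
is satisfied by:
  {d: True, s: True}
  {d: True, s: False}
  {s: True, d: False}


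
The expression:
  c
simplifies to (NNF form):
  c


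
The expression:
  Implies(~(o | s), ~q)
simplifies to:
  o | s | ~q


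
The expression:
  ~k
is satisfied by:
  {k: False}


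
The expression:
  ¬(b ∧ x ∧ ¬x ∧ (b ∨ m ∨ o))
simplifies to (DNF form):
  True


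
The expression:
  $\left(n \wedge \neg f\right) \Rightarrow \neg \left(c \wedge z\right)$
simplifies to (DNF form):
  $f \vee \neg c \vee \neg n \vee \neg z$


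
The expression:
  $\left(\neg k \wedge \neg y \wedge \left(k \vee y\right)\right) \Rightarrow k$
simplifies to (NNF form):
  $\text{True}$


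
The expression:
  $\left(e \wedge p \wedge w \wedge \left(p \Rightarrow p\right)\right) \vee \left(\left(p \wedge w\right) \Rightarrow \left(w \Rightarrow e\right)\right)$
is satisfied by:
  {e: True, p: False, w: False}
  {p: False, w: False, e: False}
  {w: True, e: True, p: False}
  {w: True, p: False, e: False}
  {e: True, p: True, w: False}
  {p: True, e: False, w: False}
  {w: True, p: True, e: True}


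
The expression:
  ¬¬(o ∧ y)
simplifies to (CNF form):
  o ∧ y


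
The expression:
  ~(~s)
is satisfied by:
  {s: True}


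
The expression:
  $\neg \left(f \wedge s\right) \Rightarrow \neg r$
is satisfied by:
  {f: True, s: True, r: False}
  {f: True, s: False, r: False}
  {s: True, f: False, r: False}
  {f: False, s: False, r: False}
  {r: True, f: True, s: True}


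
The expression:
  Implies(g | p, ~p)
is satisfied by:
  {p: False}


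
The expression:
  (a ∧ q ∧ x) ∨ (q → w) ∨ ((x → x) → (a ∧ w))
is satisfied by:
  {x: True, w: True, a: True, q: False}
  {x: True, w: True, a: False, q: False}
  {w: True, a: True, x: False, q: False}
  {w: True, x: False, a: False, q: False}
  {x: True, a: True, w: False, q: False}
  {x: True, a: False, w: False, q: False}
  {a: True, x: False, w: False, q: False}
  {x: False, a: False, w: False, q: False}
  {x: True, q: True, w: True, a: True}
  {x: True, q: True, w: True, a: False}
  {q: True, w: True, a: True, x: False}
  {q: True, w: True, a: False, x: False}
  {q: True, x: True, a: True, w: False}


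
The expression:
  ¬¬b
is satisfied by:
  {b: True}


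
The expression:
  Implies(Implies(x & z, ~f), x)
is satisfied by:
  {x: True}


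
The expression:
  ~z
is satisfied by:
  {z: False}


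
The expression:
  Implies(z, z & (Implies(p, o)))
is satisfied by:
  {o: True, p: False, z: False}
  {p: False, z: False, o: False}
  {o: True, z: True, p: False}
  {z: True, p: False, o: False}
  {o: True, p: True, z: False}
  {p: True, o: False, z: False}
  {o: True, z: True, p: True}


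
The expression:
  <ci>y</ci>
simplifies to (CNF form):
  <ci>y</ci>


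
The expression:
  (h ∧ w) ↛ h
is never true.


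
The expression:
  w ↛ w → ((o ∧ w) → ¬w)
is always true.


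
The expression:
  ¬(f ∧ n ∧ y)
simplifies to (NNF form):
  ¬f ∨ ¬n ∨ ¬y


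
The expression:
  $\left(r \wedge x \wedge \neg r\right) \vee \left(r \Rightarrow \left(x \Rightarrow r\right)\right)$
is always true.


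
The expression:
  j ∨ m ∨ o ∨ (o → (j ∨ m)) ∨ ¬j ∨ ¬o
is always true.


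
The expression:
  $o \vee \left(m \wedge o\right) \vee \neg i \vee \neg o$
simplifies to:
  $\text{True}$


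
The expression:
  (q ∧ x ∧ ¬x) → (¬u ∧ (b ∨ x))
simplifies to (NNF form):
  True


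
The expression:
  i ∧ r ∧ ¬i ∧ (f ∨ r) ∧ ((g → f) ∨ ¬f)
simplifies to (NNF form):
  False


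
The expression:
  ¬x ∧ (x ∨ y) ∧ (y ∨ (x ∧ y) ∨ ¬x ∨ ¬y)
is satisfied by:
  {y: True, x: False}


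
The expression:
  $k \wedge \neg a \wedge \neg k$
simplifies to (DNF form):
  $\text{False}$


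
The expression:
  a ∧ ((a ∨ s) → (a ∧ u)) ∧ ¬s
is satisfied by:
  {u: True, a: True, s: False}


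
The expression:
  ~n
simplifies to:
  ~n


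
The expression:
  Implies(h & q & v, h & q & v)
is always true.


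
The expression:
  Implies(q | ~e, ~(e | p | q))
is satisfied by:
  {e: True, q: False, p: False}
  {q: False, p: False, e: False}
  {e: True, p: True, q: False}


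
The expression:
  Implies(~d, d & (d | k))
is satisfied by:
  {d: True}


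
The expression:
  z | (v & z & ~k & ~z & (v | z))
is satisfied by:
  {z: True}


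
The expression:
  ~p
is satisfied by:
  {p: False}


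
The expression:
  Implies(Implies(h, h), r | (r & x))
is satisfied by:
  {r: True}


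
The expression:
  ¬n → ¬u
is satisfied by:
  {n: True, u: False}
  {u: False, n: False}
  {u: True, n: True}


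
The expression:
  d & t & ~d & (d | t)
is never true.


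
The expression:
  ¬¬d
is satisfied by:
  {d: True}


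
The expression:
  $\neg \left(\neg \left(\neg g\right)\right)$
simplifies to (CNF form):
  $\neg g$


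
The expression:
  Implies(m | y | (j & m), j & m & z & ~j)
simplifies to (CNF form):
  ~m & ~y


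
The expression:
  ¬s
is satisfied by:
  {s: False}


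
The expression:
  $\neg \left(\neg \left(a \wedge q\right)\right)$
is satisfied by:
  {a: True, q: True}


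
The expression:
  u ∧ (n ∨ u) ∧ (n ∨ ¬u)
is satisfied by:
  {u: True, n: True}


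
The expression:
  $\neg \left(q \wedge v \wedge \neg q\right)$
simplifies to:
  $\text{True}$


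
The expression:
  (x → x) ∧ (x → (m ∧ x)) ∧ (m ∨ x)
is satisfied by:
  {m: True}


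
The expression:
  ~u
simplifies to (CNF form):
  ~u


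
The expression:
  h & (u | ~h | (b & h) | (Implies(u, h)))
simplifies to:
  h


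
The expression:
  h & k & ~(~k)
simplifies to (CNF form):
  h & k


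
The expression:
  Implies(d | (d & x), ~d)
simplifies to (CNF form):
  ~d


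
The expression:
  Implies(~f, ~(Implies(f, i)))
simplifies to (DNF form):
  f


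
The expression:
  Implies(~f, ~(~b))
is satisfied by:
  {b: True, f: True}
  {b: True, f: False}
  {f: True, b: False}


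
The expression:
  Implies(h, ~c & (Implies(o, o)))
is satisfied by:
  {h: False, c: False}
  {c: True, h: False}
  {h: True, c: False}


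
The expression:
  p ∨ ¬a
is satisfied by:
  {p: True, a: False}
  {a: False, p: False}
  {a: True, p: True}


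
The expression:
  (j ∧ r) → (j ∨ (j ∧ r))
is always true.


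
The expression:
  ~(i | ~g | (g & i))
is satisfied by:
  {g: True, i: False}


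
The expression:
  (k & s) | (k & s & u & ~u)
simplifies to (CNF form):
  k & s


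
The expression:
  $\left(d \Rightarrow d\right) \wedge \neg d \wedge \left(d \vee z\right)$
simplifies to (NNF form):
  $z \wedge \neg d$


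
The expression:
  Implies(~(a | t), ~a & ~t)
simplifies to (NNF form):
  True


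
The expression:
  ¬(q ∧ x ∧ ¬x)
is always true.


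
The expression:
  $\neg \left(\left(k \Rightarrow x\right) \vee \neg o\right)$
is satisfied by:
  {k: True, o: True, x: False}


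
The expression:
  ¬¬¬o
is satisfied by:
  {o: False}


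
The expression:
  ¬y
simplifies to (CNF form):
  ¬y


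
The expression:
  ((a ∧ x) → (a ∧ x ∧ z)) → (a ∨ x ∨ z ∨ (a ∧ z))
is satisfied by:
  {a: True, x: True, z: True}
  {a: True, x: True, z: False}
  {a: True, z: True, x: False}
  {a: True, z: False, x: False}
  {x: True, z: True, a: False}
  {x: True, z: False, a: False}
  {z: True, x: False, a: False}


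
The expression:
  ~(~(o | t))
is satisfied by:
  {t: True, o: True}
  {t: True, o: False}
  {o: True, t: False}


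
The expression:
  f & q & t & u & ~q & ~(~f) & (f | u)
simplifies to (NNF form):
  False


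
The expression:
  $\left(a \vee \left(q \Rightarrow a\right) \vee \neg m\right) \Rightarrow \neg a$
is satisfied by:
  {a: False}


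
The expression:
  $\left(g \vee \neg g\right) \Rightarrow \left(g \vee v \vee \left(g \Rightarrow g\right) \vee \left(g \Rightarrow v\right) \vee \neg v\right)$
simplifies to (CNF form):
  $\text{True}$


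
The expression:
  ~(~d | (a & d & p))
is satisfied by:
  {d: True, p: False, a: False}
  {a: True, d: True, p: False}
  {p: True, d: True, a: False}


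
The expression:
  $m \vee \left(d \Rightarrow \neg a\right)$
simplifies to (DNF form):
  $m \vee \neg a \vee \neg d$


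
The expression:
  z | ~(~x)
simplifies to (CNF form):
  x | z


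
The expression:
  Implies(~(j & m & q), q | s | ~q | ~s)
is always true.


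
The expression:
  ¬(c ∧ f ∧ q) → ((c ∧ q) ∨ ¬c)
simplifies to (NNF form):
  q ∨ ¬c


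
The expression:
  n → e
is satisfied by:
  {e: True, n: False}
  {n: False, e: False}
  {n: True, e: True}


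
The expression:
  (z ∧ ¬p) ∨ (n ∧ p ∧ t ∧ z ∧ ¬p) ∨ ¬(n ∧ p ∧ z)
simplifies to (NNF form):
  ¬n ∨ ¬p ∨ ¬z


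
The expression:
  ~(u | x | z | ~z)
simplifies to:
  False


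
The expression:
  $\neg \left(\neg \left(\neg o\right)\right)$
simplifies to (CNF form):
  $\neg o$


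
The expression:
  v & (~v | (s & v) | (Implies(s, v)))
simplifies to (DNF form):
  v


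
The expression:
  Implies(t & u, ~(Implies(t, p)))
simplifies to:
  ~p | ~t | ~u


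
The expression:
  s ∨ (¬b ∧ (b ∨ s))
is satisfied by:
  {s: True}


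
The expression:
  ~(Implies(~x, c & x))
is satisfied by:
  {x: False}


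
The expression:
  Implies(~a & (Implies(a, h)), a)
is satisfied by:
  {a: True}


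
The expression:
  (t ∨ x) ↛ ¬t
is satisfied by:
  {t: True}


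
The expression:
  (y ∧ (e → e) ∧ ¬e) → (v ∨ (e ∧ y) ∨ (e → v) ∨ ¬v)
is always true.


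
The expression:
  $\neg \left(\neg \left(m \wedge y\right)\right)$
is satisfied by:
  {m: True, y: True}


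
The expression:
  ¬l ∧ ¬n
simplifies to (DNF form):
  ¬l ∧ ¬n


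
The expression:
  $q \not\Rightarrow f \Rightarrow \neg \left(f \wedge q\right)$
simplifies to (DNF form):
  $\text{True}$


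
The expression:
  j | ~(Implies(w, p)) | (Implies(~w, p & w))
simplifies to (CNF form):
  j | w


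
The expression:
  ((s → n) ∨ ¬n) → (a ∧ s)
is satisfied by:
  {a: True, s: True}


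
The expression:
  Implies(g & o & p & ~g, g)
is always true.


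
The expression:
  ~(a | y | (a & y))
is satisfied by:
  {y: False, a: False}


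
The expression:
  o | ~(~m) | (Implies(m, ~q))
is always true.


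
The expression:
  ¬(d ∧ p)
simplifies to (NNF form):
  ¬d ∨ ¬p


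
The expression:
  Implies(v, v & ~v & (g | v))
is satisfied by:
  {v: False}


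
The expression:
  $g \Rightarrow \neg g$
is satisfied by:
  {g: False}


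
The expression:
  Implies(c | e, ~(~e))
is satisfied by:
  {e: True, c: False}
  {c: False, e: False}
  {c: True, e: True}


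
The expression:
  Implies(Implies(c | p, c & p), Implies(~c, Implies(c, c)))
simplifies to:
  True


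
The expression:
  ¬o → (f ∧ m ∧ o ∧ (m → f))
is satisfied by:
  {o: True}


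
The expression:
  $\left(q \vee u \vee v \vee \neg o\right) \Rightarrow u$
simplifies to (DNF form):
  $u \vee \left(o \wedge \neg q \wedge \neg v\right)$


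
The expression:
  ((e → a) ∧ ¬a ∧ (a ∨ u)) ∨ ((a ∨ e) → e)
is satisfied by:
  {e: True, a: False}
  {a: False, e: False}
  {a: True, e: True}


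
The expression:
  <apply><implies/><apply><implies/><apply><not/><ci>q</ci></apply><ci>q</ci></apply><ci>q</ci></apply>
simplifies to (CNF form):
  <true/>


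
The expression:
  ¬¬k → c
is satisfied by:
  {c: True, k: False}
  {k: False, c: False}
  {k: True, c: True}


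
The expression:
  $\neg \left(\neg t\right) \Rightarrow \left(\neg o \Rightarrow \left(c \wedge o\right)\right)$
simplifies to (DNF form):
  $o \vee \neg t$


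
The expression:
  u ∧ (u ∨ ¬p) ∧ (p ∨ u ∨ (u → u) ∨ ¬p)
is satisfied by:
  {u: True}


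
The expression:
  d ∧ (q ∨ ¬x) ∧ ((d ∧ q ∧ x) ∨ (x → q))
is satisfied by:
  {q: True, d: True, x: False}
  {d: True, x: False, q: False}
  {x: True, q: True, d: True}


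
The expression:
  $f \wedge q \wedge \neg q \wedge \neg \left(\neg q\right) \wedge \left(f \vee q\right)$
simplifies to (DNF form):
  $\text{False}$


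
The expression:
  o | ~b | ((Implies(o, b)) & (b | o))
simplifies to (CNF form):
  True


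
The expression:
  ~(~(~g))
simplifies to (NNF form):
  ~g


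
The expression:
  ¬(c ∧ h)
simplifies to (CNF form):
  ¬c ∨ ¬h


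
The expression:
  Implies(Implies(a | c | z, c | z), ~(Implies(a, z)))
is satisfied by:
  {a: True, z: False}


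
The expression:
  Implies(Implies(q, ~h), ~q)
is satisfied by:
  {h: True, q: False}
  {q: False, h: False}
  {q: True, h: True}


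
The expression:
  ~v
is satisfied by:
  {v: False}


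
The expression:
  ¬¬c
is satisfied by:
  {c: True}


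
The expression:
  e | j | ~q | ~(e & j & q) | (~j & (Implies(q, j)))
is always true.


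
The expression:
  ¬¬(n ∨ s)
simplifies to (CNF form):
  n ∨ s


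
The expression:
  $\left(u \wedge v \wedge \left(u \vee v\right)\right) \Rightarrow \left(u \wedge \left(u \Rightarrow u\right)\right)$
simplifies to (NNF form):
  $\text{True}$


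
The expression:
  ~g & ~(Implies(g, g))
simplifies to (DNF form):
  False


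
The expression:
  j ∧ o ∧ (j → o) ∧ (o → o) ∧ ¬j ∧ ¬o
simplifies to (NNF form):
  False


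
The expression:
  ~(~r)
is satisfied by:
  {r: True}


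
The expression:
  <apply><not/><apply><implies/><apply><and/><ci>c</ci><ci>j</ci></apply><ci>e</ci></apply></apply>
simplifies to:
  <apply><and/><ci>c</ci><ci>j</ci><apply><not/><ci>e</ci></apply></apply>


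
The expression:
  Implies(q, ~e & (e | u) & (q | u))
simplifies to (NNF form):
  ~q | (u & ~e)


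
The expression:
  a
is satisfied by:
  {a: True}


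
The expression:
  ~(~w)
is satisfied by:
  {w: True}


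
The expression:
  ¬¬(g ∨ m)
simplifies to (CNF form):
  g ∨ m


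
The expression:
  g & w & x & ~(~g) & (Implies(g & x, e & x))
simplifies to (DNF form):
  e & g & w & x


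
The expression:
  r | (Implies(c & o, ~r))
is always true.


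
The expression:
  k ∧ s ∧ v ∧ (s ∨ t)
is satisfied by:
  {k: True, s: True, v: True}


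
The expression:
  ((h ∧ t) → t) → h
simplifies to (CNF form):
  h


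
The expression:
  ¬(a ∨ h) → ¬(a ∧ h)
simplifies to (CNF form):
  True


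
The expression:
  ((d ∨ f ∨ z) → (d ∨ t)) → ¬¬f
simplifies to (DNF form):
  f ∨ (z ∧ ¬d ∧ ¬t)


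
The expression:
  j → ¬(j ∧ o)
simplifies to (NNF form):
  ¬j ∨ ¬o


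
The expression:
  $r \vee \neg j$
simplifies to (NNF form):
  $r \vee \neg j$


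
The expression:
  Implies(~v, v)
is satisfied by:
  {v: True}


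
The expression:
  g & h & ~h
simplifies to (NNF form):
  False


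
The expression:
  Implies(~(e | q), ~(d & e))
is always true.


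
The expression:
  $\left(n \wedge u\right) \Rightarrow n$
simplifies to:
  $\text{True}$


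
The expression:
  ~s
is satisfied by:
  {s: False}


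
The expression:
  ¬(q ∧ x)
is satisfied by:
  {q: False, x: False}
  {x: True, q: False}
  {q: True, x: False}


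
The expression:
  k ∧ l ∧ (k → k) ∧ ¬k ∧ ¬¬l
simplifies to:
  False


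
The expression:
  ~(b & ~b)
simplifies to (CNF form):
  True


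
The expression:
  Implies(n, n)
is always true.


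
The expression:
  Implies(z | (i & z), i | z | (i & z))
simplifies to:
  True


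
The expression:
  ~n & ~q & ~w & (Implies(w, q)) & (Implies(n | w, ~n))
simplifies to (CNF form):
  ~n & ~q & ~w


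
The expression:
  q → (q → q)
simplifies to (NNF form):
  True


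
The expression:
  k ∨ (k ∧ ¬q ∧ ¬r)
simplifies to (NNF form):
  k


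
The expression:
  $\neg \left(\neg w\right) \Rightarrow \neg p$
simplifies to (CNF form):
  $\neg p \vee \neg w$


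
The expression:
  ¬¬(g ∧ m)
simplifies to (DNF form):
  g ∧ m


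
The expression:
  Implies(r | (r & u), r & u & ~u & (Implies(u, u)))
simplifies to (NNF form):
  ~r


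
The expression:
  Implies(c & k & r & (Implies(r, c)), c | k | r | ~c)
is always true.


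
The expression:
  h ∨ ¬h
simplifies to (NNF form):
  True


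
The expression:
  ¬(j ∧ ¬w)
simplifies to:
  w ∨ ¬j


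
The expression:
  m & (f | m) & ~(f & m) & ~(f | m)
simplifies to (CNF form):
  False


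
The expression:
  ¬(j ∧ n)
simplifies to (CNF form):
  ¬j ∨ ¬n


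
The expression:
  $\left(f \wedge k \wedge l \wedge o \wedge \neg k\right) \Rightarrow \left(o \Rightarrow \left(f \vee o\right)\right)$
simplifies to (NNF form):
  $\text{True}$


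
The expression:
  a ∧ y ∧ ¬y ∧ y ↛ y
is never true.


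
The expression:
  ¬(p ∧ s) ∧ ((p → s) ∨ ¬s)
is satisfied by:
  {s: False, p: False}
  {p: True, s: False}
  {s: True, p: False}


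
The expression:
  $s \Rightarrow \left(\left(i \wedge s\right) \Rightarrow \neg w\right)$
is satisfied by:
  {s: False, i: False, w: False}
  {w: True, s: False, i: False}
  {i: True, s: False, w: False}
  {w: True, i: True, s: False}
  {s: True, w: False, i: False}
  {w: True, s: True, i: False}
  {i: True, s: True, w: False}


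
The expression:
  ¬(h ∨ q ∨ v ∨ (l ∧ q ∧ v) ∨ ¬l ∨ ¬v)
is never true.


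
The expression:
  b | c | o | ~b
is always true.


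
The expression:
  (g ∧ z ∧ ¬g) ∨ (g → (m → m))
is always true.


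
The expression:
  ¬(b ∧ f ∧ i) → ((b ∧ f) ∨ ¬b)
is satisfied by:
  {f: True, b: False}
  {b: False, f: False}
  {b: True, f: True}


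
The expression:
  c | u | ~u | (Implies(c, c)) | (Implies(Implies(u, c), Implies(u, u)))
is always true.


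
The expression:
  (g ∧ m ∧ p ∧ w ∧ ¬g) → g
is always true.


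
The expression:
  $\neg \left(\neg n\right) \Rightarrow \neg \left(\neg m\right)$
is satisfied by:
  {m: True, n: False}
  {n: False, m: False}
  {n: True, m: True}


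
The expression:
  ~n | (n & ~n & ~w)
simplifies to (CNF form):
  ~n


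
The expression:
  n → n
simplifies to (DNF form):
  True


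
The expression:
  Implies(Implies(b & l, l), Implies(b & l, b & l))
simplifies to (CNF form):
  True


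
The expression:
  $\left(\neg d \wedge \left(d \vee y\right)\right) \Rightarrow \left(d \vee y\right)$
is always true.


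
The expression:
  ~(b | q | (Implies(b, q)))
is never true.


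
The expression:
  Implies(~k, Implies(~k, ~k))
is always true.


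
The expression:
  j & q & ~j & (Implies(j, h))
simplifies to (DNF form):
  False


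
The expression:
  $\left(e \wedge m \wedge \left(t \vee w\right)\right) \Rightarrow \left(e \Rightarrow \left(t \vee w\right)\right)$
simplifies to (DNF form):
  $\text{True}$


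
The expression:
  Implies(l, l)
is always true.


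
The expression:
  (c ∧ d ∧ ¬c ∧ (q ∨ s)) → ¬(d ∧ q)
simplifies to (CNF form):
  True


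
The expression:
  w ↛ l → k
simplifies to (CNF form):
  k ∨ l ∨ ¬w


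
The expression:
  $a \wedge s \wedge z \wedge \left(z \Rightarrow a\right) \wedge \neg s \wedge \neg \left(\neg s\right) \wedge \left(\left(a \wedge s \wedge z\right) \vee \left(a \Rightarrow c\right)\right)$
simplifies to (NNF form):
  $\text{False}$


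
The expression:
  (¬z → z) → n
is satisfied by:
  {n: True, z: False}
  {z: False, n: False}
  {z: True, n: True}


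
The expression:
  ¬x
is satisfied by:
  {x: False}


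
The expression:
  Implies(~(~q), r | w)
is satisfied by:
  {r: True, w: True, q: False}
  {r: True, w: False, q: False}
  {w: True, r: False, q: False}
  {r: False, w: False, q: False}
  {r: True, q: True, w: True}
  {r: True, q: True, w: False}
  {q: True, w: True, r: False}


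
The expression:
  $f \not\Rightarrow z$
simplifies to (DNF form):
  $f \wedge \neg z$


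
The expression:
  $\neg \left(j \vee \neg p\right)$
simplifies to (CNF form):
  $p \wedge \neg j$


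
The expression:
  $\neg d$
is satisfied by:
  {d: False}


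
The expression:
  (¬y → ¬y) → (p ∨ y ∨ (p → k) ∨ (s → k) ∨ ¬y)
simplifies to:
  True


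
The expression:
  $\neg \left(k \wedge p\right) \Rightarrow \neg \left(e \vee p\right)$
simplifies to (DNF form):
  $\left(k \wedge p\right) \vee \left(\neg e \wedge \neg p\right)$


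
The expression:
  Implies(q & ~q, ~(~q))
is always true.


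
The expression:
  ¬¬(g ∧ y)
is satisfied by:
  {g: True, y: True}


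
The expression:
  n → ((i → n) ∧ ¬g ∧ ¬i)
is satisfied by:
  {i: False, n: False, g: False}
  {g: True, i: False, n: False}
  {i: True, g: False, n: False}
  {g: True, i: True, n: False}
  {n: True, g: False, i: False}


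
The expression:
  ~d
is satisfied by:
  {d: False}


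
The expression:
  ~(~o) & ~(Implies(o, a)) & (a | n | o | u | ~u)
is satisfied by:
  {o: True, a: False}


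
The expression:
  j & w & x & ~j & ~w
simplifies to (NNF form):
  False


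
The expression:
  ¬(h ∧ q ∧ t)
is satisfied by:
  {h: False, t: False, q: False}
  {q: True, h: False, t: False}
  {t: True, h: False, q: False}
  {q: True, t: True, h: False}
  {h: True, q: False, t: False}
  {q: True, h: True, t: False}
  {t: True, h: True, q: False}


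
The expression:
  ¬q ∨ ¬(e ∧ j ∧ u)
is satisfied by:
  {u: False, e: False, q: False, j: False}
  {j: True, u: False, e: False, q: False}
  {q: True, u: False, e: False, j: False}
  {j: True, q: True, u: False, e: False}
  {e: True, j: False, u: False, q: False}
  {j: True, e: True, u: False, q: False}
  {q: True, e: True, j: False, u: False}
  {j: True, q: True, e: True, u: False}
  {u: True, q: False, e: False, j: False}
  {j: True, u: True, q: False, e: False}
  {q: True, u: True, j: False, e: False}
  {j: True, q: True, u: True, e: False}
  {e: True, u: True, q: False, j: False}
  {j: True, e: True, u: True, q: False}
  {q: True, e: True, u: True, j: False}


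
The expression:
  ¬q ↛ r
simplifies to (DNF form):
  r ∨ ¬q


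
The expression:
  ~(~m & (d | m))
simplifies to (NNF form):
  m | ~d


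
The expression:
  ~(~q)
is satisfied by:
  {q: True}


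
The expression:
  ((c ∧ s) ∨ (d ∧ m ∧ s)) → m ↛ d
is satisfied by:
  {m: False, s: False, c: False, d: False}
  {d: True, m: False, s: False, c: False}
  {c: True, m: False, s: False, d: False}
  {d: True, c: True, m: False, s: False}
  {m: True, d: False, s: False, c: False}
  {d: True, m: True, s: False, c: False}
  {c: True, m: True, d: False, s: False}
  {d: True, c: True, m: True, s: False}
  {s: True, c: False, m: False, d: False}
  {s: True, d: True, c: False, m: False}
  {s: True, m: True, d: False, c: False}
  {c: True, s: True, m: True, d: False}


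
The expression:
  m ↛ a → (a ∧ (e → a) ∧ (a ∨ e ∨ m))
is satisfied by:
  {a: True, m: False}
  {m: False, a: False}
  {m: True, a: True}


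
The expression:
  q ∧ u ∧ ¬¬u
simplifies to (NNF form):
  q ∧ u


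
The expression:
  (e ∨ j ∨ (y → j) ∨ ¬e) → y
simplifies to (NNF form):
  y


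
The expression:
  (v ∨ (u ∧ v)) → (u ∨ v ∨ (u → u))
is always true.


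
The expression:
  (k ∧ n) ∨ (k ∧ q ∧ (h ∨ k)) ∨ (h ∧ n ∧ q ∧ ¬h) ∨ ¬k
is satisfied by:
  {n: True, q: True, k: False}
  {n: True, k: False, q: False}
  {q: True, k: False, n: False}
  {q: False, k: False, n: False}
  {n: True, q: True, k: True}
  {n: True, k: True, q: False}
  {q: True, k: True, n: False}


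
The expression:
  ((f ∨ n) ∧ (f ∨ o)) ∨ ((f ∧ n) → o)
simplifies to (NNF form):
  True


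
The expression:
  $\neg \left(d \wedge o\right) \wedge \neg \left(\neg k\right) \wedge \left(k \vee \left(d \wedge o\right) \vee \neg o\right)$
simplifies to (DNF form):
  $\left(k \wedge \neg d\right) \vee \left(k \wedge \neg o\right)$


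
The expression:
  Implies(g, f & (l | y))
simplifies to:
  ~g | (f & l) | (f & y)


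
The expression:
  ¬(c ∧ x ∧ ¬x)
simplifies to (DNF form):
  True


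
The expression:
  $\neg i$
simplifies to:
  $\neg i$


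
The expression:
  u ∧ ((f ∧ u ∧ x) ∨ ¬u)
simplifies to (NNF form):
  f ∧ u ∧ x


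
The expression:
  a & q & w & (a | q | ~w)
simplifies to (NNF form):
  a & q & w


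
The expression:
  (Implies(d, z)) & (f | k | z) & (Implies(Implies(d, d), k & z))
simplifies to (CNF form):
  k & z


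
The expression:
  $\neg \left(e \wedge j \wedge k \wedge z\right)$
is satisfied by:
  {k: False, z: False, e: False, j: False}
  {j: True, k: False, z: False, e: False}
  {e: True, k: False, z: False, j: False}
  {j: True, e: True, k: False, z: False}
  {z: True, j: False, k: False, e: False}
  {j: True, z: True, k: False, e: False}
  {e: True, z: True, j: False, k: False}
  {j: True, e: True, z: True, k: False}
  {k: True, e: False, z: False, j: False}
  {j: True, k: True, e: False, z: False}
  {e: True, k: True, j: False, z: False}
  {j: True, e: True, k: True, z: False}
  {z: True, k: True, e: False, j: False}
  {j: True, z: True, k: True, e: False}
  {e: True, z: True, k: True, j: False}


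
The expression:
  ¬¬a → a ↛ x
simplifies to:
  ¬a ∨ ¬x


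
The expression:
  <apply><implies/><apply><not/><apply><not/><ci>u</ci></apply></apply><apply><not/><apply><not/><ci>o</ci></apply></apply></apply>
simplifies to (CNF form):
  <apply><or/><ci>o</ci><apply><not/><ci>u</ci></apply></apply>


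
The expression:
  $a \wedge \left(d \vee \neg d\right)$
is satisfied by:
  {a: True}


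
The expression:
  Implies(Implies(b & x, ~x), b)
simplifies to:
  b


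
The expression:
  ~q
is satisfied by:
  {q: False}


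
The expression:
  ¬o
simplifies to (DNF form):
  ¬o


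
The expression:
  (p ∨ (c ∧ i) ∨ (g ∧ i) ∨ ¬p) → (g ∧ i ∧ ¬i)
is never true.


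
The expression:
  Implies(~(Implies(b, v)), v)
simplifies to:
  v | ~b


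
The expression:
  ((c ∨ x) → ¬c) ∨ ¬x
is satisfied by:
  {c: False, x: False}
  {x: True, c: False}
  {c: True, x: False}


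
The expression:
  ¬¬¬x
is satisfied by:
  {x: False}


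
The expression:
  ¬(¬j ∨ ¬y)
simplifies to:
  j ∧ y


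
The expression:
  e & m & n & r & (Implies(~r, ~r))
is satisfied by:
  {r: True, m: True, e: True, n: True}


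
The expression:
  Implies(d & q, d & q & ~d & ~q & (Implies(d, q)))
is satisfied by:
  {q: False, d: False}
  {d: True, q: False}
  {q: True, d: False}


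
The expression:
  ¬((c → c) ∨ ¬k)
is never true.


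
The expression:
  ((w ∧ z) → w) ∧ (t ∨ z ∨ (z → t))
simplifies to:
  True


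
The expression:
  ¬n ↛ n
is always true.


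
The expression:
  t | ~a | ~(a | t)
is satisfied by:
  {t: True, a: False}
  {a: False, t: False}
  {a: True, t: True}


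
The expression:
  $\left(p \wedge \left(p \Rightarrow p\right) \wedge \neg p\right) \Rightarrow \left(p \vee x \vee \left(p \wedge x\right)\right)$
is always true.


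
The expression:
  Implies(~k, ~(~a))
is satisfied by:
  {a: True, k: True}
  {a: True, k: False}
  {k: True, a: False}


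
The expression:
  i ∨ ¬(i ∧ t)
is always true.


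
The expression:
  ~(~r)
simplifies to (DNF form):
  r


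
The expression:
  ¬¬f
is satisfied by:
  {f: True}


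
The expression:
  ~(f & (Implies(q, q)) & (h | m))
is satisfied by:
  {h: False, f: False, m: False}
  {m: True, h: False, f: False}
  {h: True, m: False, f: False}
  {m: True, h: True, f: False}
  {f: True, m: False, h: False}


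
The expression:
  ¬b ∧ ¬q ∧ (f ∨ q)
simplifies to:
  f ∧ ¬b ∧ ¬q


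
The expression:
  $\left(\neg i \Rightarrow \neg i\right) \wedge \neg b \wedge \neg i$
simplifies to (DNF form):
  $\neg b \wedge \neg i$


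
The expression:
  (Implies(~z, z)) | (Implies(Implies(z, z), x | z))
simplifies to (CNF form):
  x | z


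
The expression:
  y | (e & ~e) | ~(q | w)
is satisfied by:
  {y: True, w: False, q: False}
  {y: True, q: True, w: False}
  {y: True, w: True, q: False}
  {y: True, q: True, w: True}
  {q: False, w: False, y: False}


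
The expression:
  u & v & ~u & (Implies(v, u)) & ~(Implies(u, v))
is never true.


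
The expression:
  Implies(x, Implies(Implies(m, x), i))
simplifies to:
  i | ~x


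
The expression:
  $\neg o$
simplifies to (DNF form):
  $\neg o$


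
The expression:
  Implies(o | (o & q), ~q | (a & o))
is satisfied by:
  {a: True, o: False, q: False}
  {o: False, q: False, a: False}
  {a: True, q: True, o: False}
  {q: True, o: False, a: False}
  {a: True, o: True, q: False}
  {o: True, a: False, q: False}
  {a: True, q: True, o: True}


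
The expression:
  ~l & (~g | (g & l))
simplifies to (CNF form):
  ~g & ~l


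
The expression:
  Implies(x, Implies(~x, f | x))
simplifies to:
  True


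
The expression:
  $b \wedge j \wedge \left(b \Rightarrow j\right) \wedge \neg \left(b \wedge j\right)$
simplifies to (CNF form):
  $\text{False}$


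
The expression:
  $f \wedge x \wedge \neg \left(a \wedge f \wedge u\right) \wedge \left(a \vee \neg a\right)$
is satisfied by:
  {f: True, x: True, u: False, a: False}
  {f: True, x: True, a: True, u: False}
  {f: True, x: True, u: True, a: False}


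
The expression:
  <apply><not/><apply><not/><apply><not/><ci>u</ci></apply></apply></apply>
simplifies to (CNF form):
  <apply><not/><ci>u</ci></apply>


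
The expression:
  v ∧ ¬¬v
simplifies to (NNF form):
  v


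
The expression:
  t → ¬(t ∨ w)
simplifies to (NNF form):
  ¬t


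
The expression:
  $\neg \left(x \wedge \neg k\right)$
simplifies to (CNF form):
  $k \vee \neg x$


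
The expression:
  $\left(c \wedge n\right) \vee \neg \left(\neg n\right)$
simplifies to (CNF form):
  $n$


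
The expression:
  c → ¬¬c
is always true.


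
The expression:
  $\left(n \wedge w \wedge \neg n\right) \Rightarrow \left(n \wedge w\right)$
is always true.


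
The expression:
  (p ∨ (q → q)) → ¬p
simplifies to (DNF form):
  ¬p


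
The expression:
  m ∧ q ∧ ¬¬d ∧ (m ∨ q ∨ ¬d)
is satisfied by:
  {m: True, d: True, q: True}


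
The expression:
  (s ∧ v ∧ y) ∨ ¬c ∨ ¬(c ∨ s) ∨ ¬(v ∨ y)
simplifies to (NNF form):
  (¬v ∧ ¬y) ∨ (s ∧ v ∧ y) ∨ ¬c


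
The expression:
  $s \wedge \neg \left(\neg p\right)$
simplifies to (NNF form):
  $p \wedge s$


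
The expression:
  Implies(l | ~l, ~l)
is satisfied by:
  {l: False}


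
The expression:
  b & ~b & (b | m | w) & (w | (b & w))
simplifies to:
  False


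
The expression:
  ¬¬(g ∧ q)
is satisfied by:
  {g: True, q: True}


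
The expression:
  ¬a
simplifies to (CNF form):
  ¬a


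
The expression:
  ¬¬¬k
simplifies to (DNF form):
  ¬k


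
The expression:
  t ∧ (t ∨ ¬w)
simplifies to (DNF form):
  t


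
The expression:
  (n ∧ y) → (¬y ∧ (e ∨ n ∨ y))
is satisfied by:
  {y: False, n: False}
  {n: True, y: False}
  {y: True, n: False}


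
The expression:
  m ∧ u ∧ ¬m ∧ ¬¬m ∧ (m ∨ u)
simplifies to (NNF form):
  False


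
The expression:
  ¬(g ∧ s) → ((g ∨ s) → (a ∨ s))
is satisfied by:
  {a: True, s: True, g: False}
  {a: True, g: False, s: False}
  {s: True, g: False, a: False}
  {s: False, g: False, a: False}
  {a: True, s: True, g: True}
  {a: True, g: True, s: False}
  {s: True, g: True, a: False}


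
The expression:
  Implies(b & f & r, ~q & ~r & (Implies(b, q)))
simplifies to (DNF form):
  ~b | ~f | ~r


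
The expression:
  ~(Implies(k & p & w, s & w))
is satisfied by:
  {p: True, w: True, k: True, s: False}


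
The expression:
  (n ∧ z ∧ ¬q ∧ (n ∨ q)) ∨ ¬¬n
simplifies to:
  n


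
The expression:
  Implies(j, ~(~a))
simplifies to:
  a | ~j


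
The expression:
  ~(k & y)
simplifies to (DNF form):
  ~k | ~y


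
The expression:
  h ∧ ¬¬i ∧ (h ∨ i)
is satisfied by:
  {h: True, i: True}


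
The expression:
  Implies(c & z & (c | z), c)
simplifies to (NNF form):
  True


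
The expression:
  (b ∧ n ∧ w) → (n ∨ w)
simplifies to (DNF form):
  True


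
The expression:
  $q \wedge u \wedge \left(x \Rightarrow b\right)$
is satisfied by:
  {b: True, u: True, q: True, x: False}
  {u: True, q: True, b: False, x: False}
  {b: True, x: True, u: True, q: True}


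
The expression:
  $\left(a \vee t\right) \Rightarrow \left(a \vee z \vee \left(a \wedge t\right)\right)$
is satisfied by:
  {a: True, z: True, t: False}
  {a: True, t: False, z: False}
  {z: True, t: False, a: False}
  {z: False, t: False, a: False}
  {a: True, z: True, t: True}
  {a: True, t: True, z: False}
  {z: True, t: True, a: False}
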